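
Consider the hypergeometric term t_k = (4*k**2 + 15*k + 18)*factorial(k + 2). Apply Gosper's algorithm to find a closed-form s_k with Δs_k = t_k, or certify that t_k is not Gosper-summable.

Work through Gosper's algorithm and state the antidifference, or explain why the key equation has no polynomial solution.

s_k = (4*k + 3)*factorial(k + 2)

t_(k+1)/t_k = (k + 3)*(15*k + 4*(k + 1)**2 + 33)/(4*k**2 + 15*k + 18).
Factor: A=k + 3; B=1; C=k**2 + 15*k/4 + 9/2.
Solve (k + 3)·f(k+1) − (1)·f(k) = k**2 + 15*k/4 + 9/2.
Degrees (1,0,2) ⇒ d ≤ 1.
Solving with deg f ≤ 1: f(k) = (4*k + 3)/4.
So s_k = (B(k−1)f/C)·t_k = ((4*k + 3)/(4*k**2 + 15*k + 18))·t_k = (4*k + 3)*factorial(k + 2).
Verify: (4*k**2 + 15*k + 18)*factorial(k + 2) matches t_k.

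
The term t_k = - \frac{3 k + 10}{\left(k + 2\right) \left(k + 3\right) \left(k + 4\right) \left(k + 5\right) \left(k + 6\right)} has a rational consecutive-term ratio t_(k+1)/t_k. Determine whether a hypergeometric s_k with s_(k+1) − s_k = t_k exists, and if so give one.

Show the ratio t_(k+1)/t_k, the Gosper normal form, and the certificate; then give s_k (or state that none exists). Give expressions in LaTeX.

r(k) = (k + 2)*(3*k + 13)/((k + 7)*(3*k + 10)) after simplifying.
Take A(k)=k + 2, B(k)=k + 7, C(k)=k + 10/3.
Need (k + 2)·f(k+1) − (k + 6)·f(k) = k + 10/3.
Degrees (1,1,1) ⇒ d ≤ 4.
Solve for f: f(k) = k*(k + 3)*(k**2 + 11*k + 38)/120 (degree 4 ≤ 4).
So s_k = (B(k−1)f/C)·t_k = (k*(k + 3)*(k + 6)*(k**2 + 11*k + 38)/(40*(3*k + 10)))·t_k = k*(-k**2 - 11*k - 38)/(40*(k**3 + 11*k**2 + 38*k + 40)).
Check: Δs_k = (-3*k - 10)/(k**5 + 20*k**4 + 155*k**3 + 580*k**2 + 1044*k + 720). ✓

s_k = \frac{k \left(- k^{2} - 11 k - 38\right)}{40 \left(k^{3} + 11 k^{2} + 38 k + 40\right)}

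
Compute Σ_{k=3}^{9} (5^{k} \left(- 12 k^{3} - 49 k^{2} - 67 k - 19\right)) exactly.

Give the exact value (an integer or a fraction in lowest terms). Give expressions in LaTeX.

Σ = -30527331875

Ratio r(k) = 5*(12*k**3 + 85*k**2 + 201*k + 147)/(12*k**3 + 49*k**2 + 67*k + 19).
Factor: A=5; B=1; C=k**3 + 49*k**2/12 + 67*k/12 + 19/12.
Key eq: (5)·f(k+1) = (1)·f(k) + (k**3 + 49*k**2/12 + 67*k/12 + 19/12).
Degrees (0,0,3) ⇒ d ≤ 3.
Solve for f: f(k) = (3*k**3 + k**2 + 3*k - 4)/12 (degree 3 ≤ 3).
So s_k = (B(k−1)f/C)·t_k = ((3*k**3 + k**2 + 3*k - 4)/(12*k**3 + 49*k**2 + 67*k + 19))·t_k = 5**k*(-3*k**3 - k**2 - 3*k + 4).
Check: Δs_k = 5**k*(-12*k**3 - 49*k**2 - 67*k - 19). ✓
Sum = s_(10) − s_(3); s_(10) = -30527343750, s_(3) = -11875 ⇒ -30527331875.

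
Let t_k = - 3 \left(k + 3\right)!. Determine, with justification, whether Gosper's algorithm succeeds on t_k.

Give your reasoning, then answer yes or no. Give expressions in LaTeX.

No. Not Gosper-summable.

The ratio is k + 4.
Take A(k)=k + 4, B(k)=1, C(k)=1.
Solve (k + 4)·f(k+1) − (1)·f(k) = 1.
Degrees (1,0,0) ⇒ d ≤ -1.
Bound -1 < 0, so the key equation has no polynomial solution.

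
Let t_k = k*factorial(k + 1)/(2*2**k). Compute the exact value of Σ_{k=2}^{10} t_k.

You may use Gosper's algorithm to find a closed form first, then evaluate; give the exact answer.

The ratio is (k + 1)*(k + 2)/(2*k).
Factor: A=k/2 + 1; B=1; C=k.
Set up (k/2 + 1)·f(k+1) − (1)·f(k) − (k) = 0.
deg f ≤ 0 (via 1,0,1).
Match coefficients ⇒ f(k) = 2.
Get s_k = R·t_k = factorial(k + 1)/2**k with R(k) = B(k−1)f(k)/C(k) = 2/k.
s_(k+1) − s_k = k*factorial(k + 1)/(2*2**k) = t_k.
Evaluate s at k=11 and k=2: 467775/2 and 3/2; difference 233886.

Σ = 233886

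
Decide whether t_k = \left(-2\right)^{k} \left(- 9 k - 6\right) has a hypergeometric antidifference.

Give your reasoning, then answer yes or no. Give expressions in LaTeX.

Yes. s_k = 3 \left(-2\right)^{k} k.

Ratio r(k) = 2*(-3*k - 5)/(3*k + 2).
A = -2, B = 1, C = k + 2/3.
Set up (-2)·f(k+1) − (1)·f(k) − (k + 2/3) = 0.
d = 1 from the (0,0,1) case.
Solve for f: f(k) = -k/3 (degree 1 ≤ 1).
R(k) = B(k−1)·f(k)/C(k) = -k/(3*k + 2); s_k = R·t_k = 3*(-2)**k*k.
Verify: (-2)**k*(-9*k - 6) matches t_k.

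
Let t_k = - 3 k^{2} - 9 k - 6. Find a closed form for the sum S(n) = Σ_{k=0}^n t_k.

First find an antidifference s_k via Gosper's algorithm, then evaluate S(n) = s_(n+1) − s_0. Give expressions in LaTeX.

S(n) = - n^{3} - 6 n^{2} - 11 n - 6

t_(k+1)/t_k = (k + 3)/(k + 1).
Factor: A=1; B=1; C=k**2 + 3*k + 2.
Key eq: (1)·f(k+1) = (1)·f(k) + (k**2 + 3*k + 2).
deg f ≤ 3 (via 0,0,2).
A polynomial solution: f(k) = k*(k + 1)*(k + 2)/3.
So s_k = (B(k−1)f/C)·t_k = (k/3)·t_k = k*(-k**2 - 3*k - 2).
Verify: -3*k**2 - 9*k - 6 matches t_k.
Evaluate: s_(n+1) = -n**3 - 6*n**2 - 11*n - 6; subtract s_(0) = 0 ⇒ S(n) = -n**3 - 6*n**2 - 11*n - 6.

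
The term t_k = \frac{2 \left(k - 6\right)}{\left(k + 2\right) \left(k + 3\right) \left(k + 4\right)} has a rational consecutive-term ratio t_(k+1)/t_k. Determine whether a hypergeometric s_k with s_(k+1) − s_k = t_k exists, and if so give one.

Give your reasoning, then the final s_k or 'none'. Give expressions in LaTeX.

Compute t_(k+1)/t_k: get (k - 5)*(k + 2)/((k - 6)*(k + 5)).
So A=k + 2 and B=k + 5, with C=k - 6.
f must satisfy (k + 2)·f(k+1) − (k + 4)·f(k) = k - 6.
Bound: deg f ≤ 2.
Coefficient equations give f(k) = -k*(k + 8)/3.
So s_k = (B(k−1)f/C)·t_k = (-k*(k + 4)*(k + 8)/(3*(k - 6)))·t_k = 2*k*(-k - 8)/(3*(k + 2)*(k + 3)).
Verify: 2*(k - 6)/(k**3 + 9*k**2 + 26*k + 24) matches t_k.

s_k = \frac{2 k \left(- k - 8\right)}{3 \left(k + 2\right) \left(k + 3\right)}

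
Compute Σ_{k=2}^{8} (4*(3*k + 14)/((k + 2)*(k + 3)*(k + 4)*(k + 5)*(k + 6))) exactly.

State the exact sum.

r(k) = (k + 2)*(3*k + 17)/((k + 7)*(3*k + 14)) after simplifying.
Factor: A=k + 2; B=k + 7; C=k + 14/3.
f must satisfy (k + 2)·f(k+1) − (k + 6)·f(k) = k + 14/3.
deg f ≤ 4 (via 1,1,1).
Match coefficients ⇒ f(k) = k*(k + 4)*(k**2 + 10*k + 31)/90.
R(k) = B(k−1)·f(k)/C(k) = k*(k + 4)*(k + 6)*(k**2 + 10*k + 31)/(30*(3*k + 14)); s_k = R·t_k = 2*k*(k**2 + 10*k + 31)/(15*(k**3 + 10*k**2 + 31*k + 30)).
Verify: 4*(3*k + 14)/(k**5 + 20*k**4 + 155*k**3 + 580*k**2 + 1044*k + 720) matches t_k.
Telescoping: Σ = s_(9) − s_(2) = 101/770 − (11/105) = 61/2310.

Σ = 61/2310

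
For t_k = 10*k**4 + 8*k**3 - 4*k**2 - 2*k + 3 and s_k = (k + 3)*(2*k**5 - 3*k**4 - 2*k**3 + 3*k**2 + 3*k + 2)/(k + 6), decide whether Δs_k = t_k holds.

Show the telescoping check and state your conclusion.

Invalid: residual 3*(-8*k**5 - 71*k**4 - 46*k**3 + 29*k**2 + 12*k - 16)/(k**2 + 13*k + 42) ≠ 0.

s_(k+1) = (2*k**6 + 15*k**5 + 34*k**4 + 23*k**3 - 3*k**2 + 9*k + 20)/(k + 7)
s_(k+1) − s_k = (10*k**6 + 114*k**5 + 307*k**4 + 144*k**3 - 104*k**2 - 9*k + 78)/(k**2 + 13*k + 42)
(s_(k+1) − s_k) − t_k = 3*(-8*k**5 - 71*k**4 - 46*k**3 + 29*k**2 + 12*k - 16)/(k**2 + 13*k + 42)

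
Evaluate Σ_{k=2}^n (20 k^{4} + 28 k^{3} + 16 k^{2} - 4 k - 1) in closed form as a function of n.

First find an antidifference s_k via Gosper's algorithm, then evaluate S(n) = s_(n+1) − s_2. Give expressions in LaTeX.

Compute t_(k+1)/t_k: get (20*k**4 + 108*k**3 + 220*k**2 + 192*k + 59)/(20*k**4 + 28*k**3 + 16*k**2 - 4*k - 1).
A = 1, B = 1, C = k**4 + 7*k**3/5 + 4*k**2/5 - k/5 - 1/20.
Key eq: (1)·f(k+1) = (1)·f(k) + (k**4 + 7*k**3/5 + 4*k**2/5 - k/5 - 1/20).
d = 5 from the (0,0,4) case.
Solving with deg f ≤ 5: f(k) = k*(4*k**4 - 3*k**3 - 2*k**2 - 3*k + 3)/20.
Get s_k = R·t_k = k*(4*k**4 - 3*k**3 - 2*k**2 - 3*k + 3) with R(k) = B(k−1)f(k)/C(k) = k*(4*k**4 - 3*k**3 - 2*k**2 - 3*k + 3)/(20*k**4 + 28*k**3 + 16*k**2 - 4*k - 1).
Δs = 20*k**4 + 28*k**3 + 16*k**2 - 4*k - 1, as required.
s_(n+1) = 4*n**5 + 17*n**4 + 26*n**3 + 13*n**2 - n - 1 and s_(2) = 58, so S(n) = 4*n**5 + 17*n**4 + 26*n**3 + 13*n**2 - n - 59.

S(n) = 4 n^{5} + 17 n^{4} + 26 n^{3} + 13 n^{2} - n - 59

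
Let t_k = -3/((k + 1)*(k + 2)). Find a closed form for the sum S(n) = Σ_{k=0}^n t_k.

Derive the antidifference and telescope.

S(n) = 3*(-n - 1)/(n + 2)

r(k) = (k + 1)/(k + 3) after simplifying.
Gosper form: A/B · C(k+1)/C(k) with A=k + 1, B=k + 3, C=1.
Solve (k + 1)·f(k+1) − (k + 2)·f(k) = 1.
d = 1 from the (1,1,0) case.
Coefficient equations give f(k) = k.
Certificate R = B(k−1)f/C = k*(k + 2) gives s_k = -3*k/(k + 1).
Verify: -3/(k**2 + 3*k + 2) matches t_k.
Evaluate: s_(n+1) = 3*(-n - 1)/(n + 2); subtract s_(0) = 0 ⇒ S(n) = 3*(-n - 1)/(n + 2).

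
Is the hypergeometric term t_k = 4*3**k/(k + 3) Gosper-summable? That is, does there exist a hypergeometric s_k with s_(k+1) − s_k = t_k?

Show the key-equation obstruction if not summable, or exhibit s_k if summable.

Ratio r(k) = 3*(k + 3)/(k + 4).
Factor: A=3*k + 9; B=k + 4; C=1.
Solve (3*k + 9)·f(k+1) − (k + 3)·f(k) = 1.
d = -1 from the (1,1,0) case.
d = -1 < 0 ⇒ no nonzero polynomial f; not summable.

No — negative degree bound, so no certificate f.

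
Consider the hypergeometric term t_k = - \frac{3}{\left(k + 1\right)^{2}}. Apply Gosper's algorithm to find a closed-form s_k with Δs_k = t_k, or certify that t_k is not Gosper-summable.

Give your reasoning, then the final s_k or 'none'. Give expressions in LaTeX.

r(k) = (k + 1)**2/(k + 2)**2 after simplifying.
So A=k**2 + 2*k + 1 and B=k**2 + 4*k + 4, with C=1.
Set up (k**2 + 2*k + 1)·f(k+1) − (k**2 + 2*k + 1)·f(k) − (1) = 0.
From deg A=2, deg B=2, deg C=0: d=0.
Write f(k) = c0. Then LHS − RHS = -1, requiring -1 = 0: contradictory. No certificate.

none (Gosper's algorithm certifies no s_k)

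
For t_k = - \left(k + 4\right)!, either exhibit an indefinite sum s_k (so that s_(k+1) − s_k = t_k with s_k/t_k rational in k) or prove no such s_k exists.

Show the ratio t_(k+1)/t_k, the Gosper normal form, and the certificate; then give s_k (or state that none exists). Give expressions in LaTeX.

none (Gosper's algorithm certifies no s_k)

Ratio r(k) = k + 5.
Normal form (A,B,C) = (k + 5, 1, 1).
Key eq: (k + 5)·f(k+1) = (1)·f(k) + (1).
From deg A=1, deg B=0, deg C=0: d=-1.
Negative degree bound (-1): no f exists, t_k not Gosper-summable.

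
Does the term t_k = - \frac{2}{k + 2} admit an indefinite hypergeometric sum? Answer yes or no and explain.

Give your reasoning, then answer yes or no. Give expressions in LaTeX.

Ratio r(k) = (k + 2)/(k + 3).
Gosper form: A/B · C(k+1)/C(k) with A=k + 2, B=k + 3, C=1.
Solve (k + 2)·f(k+1) − (k + 2)·f(k) = 1.
deg f ≤ 0 (via 1,1,0).
Put f(k) = c0: A·f(k+1) − B(k−1)·f(k) − C = -1; need -1 = 0 — inconsistent ⇒ no f, not summable.

No. Not Gosper-summable.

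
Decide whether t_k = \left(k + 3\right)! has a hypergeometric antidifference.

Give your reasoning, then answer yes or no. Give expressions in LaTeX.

No; the degree bound rules out any f.

Ratio r(k) = k + 4.
Factor: A=k + 4; B=1; C=1.
Key eq: (k + 4)·f(k+1) = (1)·f(k) + (1).
d = -1 from the (1,0,0) case.
Negative degree bound (-1): no f exists, t_k not Gosper-summable.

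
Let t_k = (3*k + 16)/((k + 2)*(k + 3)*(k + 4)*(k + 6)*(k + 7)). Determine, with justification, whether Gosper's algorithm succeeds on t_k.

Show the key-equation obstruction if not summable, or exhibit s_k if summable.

Yes. s_k = k*(k**2 + 11*k + 36)/(36*(k**3 + 11*k**2 + 36*k + 36)).

r(k) = (k + 2)*(k + 6)*(3*k + 19)/((k + 5)*(k + 8)*(3*k + 16)) after simplifying.
Factor: A=k + 2; B=k + 8; C=k**2 + 31*k/3 + 80/3.
Set up (k + 2)·f(k+1) − (k + 7)·f(k) − (k**2 + 31*k/3 + 80/3) = 0.
From deg A=1, deg B=1, deg C=2: d=5.
Solving with deg f ≤ 5: f(k) = k*(k + 4)*(k + 5)*(k**2 + 11*k + 36)/108.
R(k) = B(k−1)·f(k)/C(k) = k*(k + 4)*(k + 7)*(k**2 + 11*k + 36)/(36*(3*k + 16)); s_k = R·t_k = k*(k**2 + 11*k + 36)/(36*(k**3 + 11*k**2 + 36*k + 36)).
Δs = (3*k + 16)/(k**5 + 22*k**4 + 185*k**3 + 740*k**2 + 1404*k + 1008), as required.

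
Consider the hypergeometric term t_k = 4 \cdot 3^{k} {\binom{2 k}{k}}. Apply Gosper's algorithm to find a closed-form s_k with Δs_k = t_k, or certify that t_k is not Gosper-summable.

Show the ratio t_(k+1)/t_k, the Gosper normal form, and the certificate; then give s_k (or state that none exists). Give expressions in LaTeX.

not Gosper-summable; s_k does not exist

t_(k+1)/t_k = 6*(2*k + 1)/(k + 1).
A = 12*k + 6, B = k + 1, C = 1.
f must satisfy (12*k + 6)·f(k+1) − (k)·f(k) = 1.
Bound: deg f ≤ -1.
Bound -1 < 0, so the key equation has no polynomial solution.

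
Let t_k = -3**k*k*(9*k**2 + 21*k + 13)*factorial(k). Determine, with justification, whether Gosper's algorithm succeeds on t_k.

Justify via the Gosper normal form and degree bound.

t_(k+1)/t_k = (k + 1)**2*(63*k + 27*(k + 1)**2 + 102)/(k*(9*k**2 + 21*k + 13)).
Factor: A=3*k + 3; B=1; C=k**3 + 7*k**2/3 + 13*k/9.
Set up (3*k + 3)·f(k+1) − (1)·f(k) − (k**3 + 7*k**2/3 + 13*k/9) = 0.
Degrees (1,0,3) ⇒ d ≤ 2.
Solving with deg f ≤ 2: f(k) = (3*k**2 - k - 3)/9.
Then R = B(k−1)f/C = (3*k**2 - k - 3)/(k*(9*k**2 + 21*k + 13)), so s_k = R(k)·t_k = 3**k*(-3*k**2 + k + 3)*factorial(k).
Δs = -3**k*k*(9*k**2 + 21*k + 13)*factorial(k), as required.

Yes. s_k = 3**k*(-3*k**2 + k + 3)*factorial(k).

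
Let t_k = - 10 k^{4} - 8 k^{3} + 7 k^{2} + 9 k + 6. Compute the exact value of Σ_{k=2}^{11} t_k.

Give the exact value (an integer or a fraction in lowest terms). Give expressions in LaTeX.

Step 1: r(k) = (10*k**4 + 48*k**3 + 77*k**2 + 41*k - 4)/(10*k**4 + 8*k**3 - 7*k**2 - 9*k - 6).
Take A(k)=1, B(k)=1, C(k)=k**4 + 4*k**3/5 - 7*k**2/10 - 9*k/10 - 3/5.
Solve (1)·f(k+1) − (1)·f(k) = k**4 + 4*k**3/5 - 7*k**2/10 - 9*k/10 - 3/5.
Degrees (0,0,4) ⇒ d ≤ 5.
A polynomial solution: f(k) = k*(2*k**4 - 3*k**3 - 3*k**2 + k - 3)/10.
Certificate R = B(k−1)f/C = k*(2*k**4 - 3*k**3 - 3*k**2 + k - 3)/(10*k**4 + 8*k**3 - 7*k**2 - 9*k - 6) gives s_k = k*(-2*k**4 + 3*k**3 + 3*k**2 - k + 3).
s_(k+1) − s_k = -10*k**4 - 8*k**3 + 7*k**2 + 9*k + 6 = t_k.
Telescoping: Σ = s_(12) − s_(2) = -430380 − (10) = -430390.

Σ = -430390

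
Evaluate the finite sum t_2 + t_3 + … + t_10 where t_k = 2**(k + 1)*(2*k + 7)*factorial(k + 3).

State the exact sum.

The ratio is 2*(k + 4)*(2*k + 9)/(2*k + 7).
Factor: A=2*k + 8; B=1; C=k + 7/2.
f must satisfy (2*k + 8)·f(k+1) − (1)·f(k) = k + 7/2.
Degrees (1,0,1) ⇒ d ≤ 0.
Solving with deg f ≤ 0: f(k) = 1/2.
Certificate R = B(k−1)f/C = 1/(2*k + 7) gives s_k = 2**(k + 1)*factorial(k + 3).
Verify: 2**(k + 1)*(2*k + 7)*factorial(k + 3) matches t_k.
Telescoping: Σ = s_(11) − s_(2) = 357082280755200 − (960) = 357082280754240.

Σ = 357082280754240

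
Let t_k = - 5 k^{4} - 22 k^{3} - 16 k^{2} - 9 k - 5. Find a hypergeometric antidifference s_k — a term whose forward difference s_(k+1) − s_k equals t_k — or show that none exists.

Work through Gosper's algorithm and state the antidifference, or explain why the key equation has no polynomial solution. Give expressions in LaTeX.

r(k) = (5*k**4 + 42*k**3 + 112*k**2 + 127*k + 57)/(5*k**4 + 22*k**3 + 16*k**2 + 9*k + 5) after simplifying.
Take A(k)=1, B(k)=1, C(k)=k**4 + 22*k**3/5 + 16*k**2/5 + 9*k/5 + 1.
Key eq: (1)·f(k+1) = (1)·f(k) + (k**4 + 22*k**3/5 + 16*k**2/5 + 9*k/5 + 1).
Bound: deg f ≤ 5.
A polynomial solution: f(k) = k*(k**4 + 3*k**3 - 4*k**2 + 2*k + 3)/5.
Certificate R = B(k−1)f/C = k*(k**4 + 3*k**3 - 4*k**2 + 2*k + 3)/(5*k**4 + 22*k**3 + 16*k**2 + 9*k + 5) gives s_k = k*(-k**4 - 3*k**3 + 4*k**2 - 2*k - 3).
Δs = -5*k**4 - 22*k**3 - 16*k**2 - 9*k - 5, as required.

s_k = k \left(- k^{4} - 3 k^{3} + 4 k^{2} - 2 k - 3\right)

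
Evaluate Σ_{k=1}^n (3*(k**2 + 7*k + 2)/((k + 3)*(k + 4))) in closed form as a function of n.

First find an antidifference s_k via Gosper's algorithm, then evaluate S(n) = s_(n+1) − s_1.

S(n) = 3*n*(2*n + 3)/(2*(n + 4))

r(k) = (k + 3)*(7*k + (k + 1)**2 + 9)/((k + 5)*(k**2 + 7*k + 2)) after simplifying.
Gosper form: A/B · C(k+1)/C(k) with A=k + 3, B=k + 5, C=k**2 + 7*k + 2.
f must satisfy (k + 3)·f(k+1) − (k + 4)·f(k) = k**2 + 7*k + 2.
deg f ≤ 2 (via 1,1,2).
Match coefficients ⇒ f(k) = k*(3*k - 1)/3.
So s_k = (B(k−1)f/C)·t_k = (k*(k + 4)*(3*k - 1)/(3*(k**2 + 7*k + 2)))·t_k = k*(3*k - 1)/(k + 3).
Δs = 3*(k**2 + 7*k + 2)/(k**2 + 7*k + 12), as required.
s_(n+1) = (3*n**2 + 5*n + 2)/(n + 4) and s_(1) = 1/2, so S(n) = 3*n*(2*n + 3)/(2*(n + 4)).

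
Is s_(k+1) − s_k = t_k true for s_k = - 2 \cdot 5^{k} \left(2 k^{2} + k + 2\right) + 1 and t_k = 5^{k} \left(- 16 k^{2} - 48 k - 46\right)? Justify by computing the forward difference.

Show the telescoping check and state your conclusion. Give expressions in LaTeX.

Valid: the claim telescopes to t_k.

s_(k+1) = -10*5**k*(k + 2*(k + 1)**2 + 3) + 1
s_(k+1) − s_k = 5**k*(-16*k**2 - 48*k - 46)
(s_(k+1) − s_k) − t_k = 0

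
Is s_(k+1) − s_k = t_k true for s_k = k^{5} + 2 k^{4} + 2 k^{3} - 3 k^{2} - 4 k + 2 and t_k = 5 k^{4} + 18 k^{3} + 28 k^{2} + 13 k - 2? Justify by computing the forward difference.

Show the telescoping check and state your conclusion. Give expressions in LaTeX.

s_(k+1) = k*(k**4 + 7*k**3 + 20*k**2 + 25*k + 9)
s_(k+1) − s_k = 5*k**4 + 18*k**3 + 28*k**2 + 13*k - 2
(s_(k+1) − s_k) − t_k = 0

valid; difference matches t_k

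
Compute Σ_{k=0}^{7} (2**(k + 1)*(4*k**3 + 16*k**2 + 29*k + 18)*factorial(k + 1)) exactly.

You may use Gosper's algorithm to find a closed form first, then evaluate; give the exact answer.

Step 1: r(k) = 2*(4*k**4 + 36*k**3 + 129*k**2 + 213*k + 134)/(4*k**3 + 16*k**2 + 29*k + 18).
Factor: A=2*k + 4; B=1; C=k**3 + 4*k**2 + 29*k/4 + 9/2.
Set up (2*k + 4)·f(k+1) − (1)·f(k) − (k**3 + 4*k**2 + 29*k/4 + 9/2) = 0.
From deg A=1, deg B=0, deg C=3: d=2.
Coefficient equations give f(k) = (2*k**2 + k + 2)/4.
Then R = B(k−1)f/C = (2*k**2 + k + 2)/(4*k**3 + 16*k**2 + 29*k + 18), so s_k = R(k)·t_k = 2**(k + 1)*(2*k**2 + k + 2)*factorial(k + 1).
Δs = 2**(k + 1)*(4*k**3 + 16*k**2 + 29*k + 18)*factorial(k + 1), as required.
Sum = s_(8) − s_(0); s_(8) = 25639649280, s_(0) = 4 ⇒ 25639649276.

Σ = 25639649276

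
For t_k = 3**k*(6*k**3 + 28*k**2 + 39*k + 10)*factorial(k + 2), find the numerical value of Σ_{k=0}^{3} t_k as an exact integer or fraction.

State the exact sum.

Step 1: r(k) = 3*(6*k**4 + 64*k**3 + 251*k**2 + 422*k + 249)/(6*k**3 + 28*k**2 + 39*k + 10).
A = 3*k + 9, B = 1, C = k**3 + 14*k**2/3 + 13*k/2 + 5/3.
Set up (3*k + 9)·f(k+1) − (1)·f(k) − (k**3 + 14*k**2/3 + 13*k/2 + 5/3) = 0.
d = 2 from the (1,0,3) case.
Solving with deg f ≤ 2: f(k) = (2*k**2 - 1)/6.
R(k) = B(k−1)·f(k)/C(k) = (2*k**2 - 1)/(6*k**3 + 28*k**2 + 39*k + 10); s_k = R·t_k = 3**k*(2*k**2 - 1)*factorial(k + 2).
Δs = 3**k*(6*k**3 + 28*k**2 + 39*k + 10)*factorial(k + 2), as required.
Sum = s_(4) − s_(0); s_(4) = 1807920, s_(0) = -2 ⇒ 1807922.

Σ = 1807922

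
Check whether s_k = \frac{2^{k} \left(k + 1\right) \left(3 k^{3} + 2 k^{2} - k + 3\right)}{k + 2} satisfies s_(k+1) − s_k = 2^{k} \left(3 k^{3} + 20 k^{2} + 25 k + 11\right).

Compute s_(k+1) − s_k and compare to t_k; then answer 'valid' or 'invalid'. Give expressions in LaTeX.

Invalid: residual \frac{2^{k} \left(- 3 k^{4} - 23 k^{3} - 63 k^{2} - 62 k - 19\right)}{k^{2} + 5 k + 6} ≠ 0.

s_(k+1) = 2**(k + 1)*(k + 2)*(-k + 3*(k + 1)**3 + 2*(k + 1)**2 + 2)/(k + 3)
s_(k+1) − s_k = 2**k*(3*k**5 + 32*k**4 + 120*k**3 + 193*k**2 + 143*k + 47)/(k**2 + 5*k + 6)
(s_(k+1) − s_k) − t_k = 2**k*(-3*k**4 - 23*k**3 - 63*k**2 - 62*k - 19)/(k**2 + 5*k + 6)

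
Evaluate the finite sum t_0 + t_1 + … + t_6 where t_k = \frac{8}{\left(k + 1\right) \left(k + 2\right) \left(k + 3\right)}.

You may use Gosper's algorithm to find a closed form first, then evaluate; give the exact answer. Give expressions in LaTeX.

Σ = 35/18

r(k) = (k + 1)/(k + 4) after simplifying.
So A=k + 1 and B=k + 4, with C=1.
f must satisfy (k + 1)·f(k+1) − (k + 3)·f(k) = 1.
Bound: deg f ≤ 2.
Coefficient equations give f(k) = k*(k + 3)/4.
R(k) = B(k−1)·f(k)/C(k) = k*(k + 3)**2/4; s_k = R·t_k = 2*k*(k + 3)/((k + 1)*(k + 2)).
Check: Δs_k = 8/(k**3 + 6*k**2 + 11*k + 6). ✓
Σ_(k=0)^(6) t_k = s_(7) − s_(0) = 35/18 − (0) = 35/18.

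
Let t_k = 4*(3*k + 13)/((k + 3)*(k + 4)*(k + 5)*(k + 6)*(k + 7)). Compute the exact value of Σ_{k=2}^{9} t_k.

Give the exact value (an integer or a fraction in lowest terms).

t_(k+1)/t_k = (k + 3)*(3*k + 16)/((k + 8)*(3*k + 13)).
Take A(k)=k + 3, B(k)=k + 8, C(k)=k + 13/3.
Solve (k + 3)·f(k+1) − (k + 7)·f(k) = k + 13/3.
d = 4 from the (1,1,1) case.
Coefficient equations give f(k) = k*(k + 4)*(k**2 + 14*k + 63)/270.
R(k) = B(k−1)·f(k)/C(k) = k*(k + 4)*(k + 7)*(k**2 + 14*k + 63)/(90*(3*k + 13)); s_k = R·t_k = 2*k*(k**2 + 14*k + 63)/(45*(k**3 + 14*k**2 + 63*k + 90)).
Verify: 4*(3*k + 13)/(k**5 + 25*k**4 + 245*k**3 + 1175*k**2 + 2754*k + 2520) matches t_k.
Sum = s_(10) − s_(2); s_(10) = 101/2340, s_(2) = 19/630 ⇒ 71/5460.

Σ = 71/5460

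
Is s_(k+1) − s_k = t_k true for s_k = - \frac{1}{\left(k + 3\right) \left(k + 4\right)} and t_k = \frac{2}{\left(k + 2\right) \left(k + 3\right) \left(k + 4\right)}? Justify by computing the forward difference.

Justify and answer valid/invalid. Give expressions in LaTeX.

s_(k+1) = -1/((k + 4)*(k + 5))
s_(k+1) − s_k = 2/(k**3 + 12*k**2 + 47*k + 60)
(s_(k+1) − s_k) − t_k = -6/(k**4 + 14*k**3 + 71*k**2 + 154*k + 120)

Invalid: residual - \frac{6}{k^{4} + 14 k^{3} + 71 k^{2} + 154 k + 120} ≠ 0.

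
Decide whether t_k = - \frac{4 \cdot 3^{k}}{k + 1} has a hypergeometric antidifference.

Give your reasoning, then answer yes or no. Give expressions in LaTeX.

No; the degree bound rules out any f.

t_(k+1)/t_k = 3*(k + 1)/(k + 2).
Gosper form: A/B · C(k+1)/C(k) with A=3*k + 3, B=k + 2, C=1.
Solve (3*k + 3)·f(k+1) − (k + 1)·f(k) = 1.
Bound: deg f ≤ -1.
Bound -1 < 0, so the key equation has no polynomial solution.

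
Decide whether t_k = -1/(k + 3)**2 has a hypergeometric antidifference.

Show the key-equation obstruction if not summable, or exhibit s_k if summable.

No; the coefficient equations for f are inconsistent.

t_(k+1)/t_k = (k + 3)**2/(k + 4)**2.
So A=k**2 + 6*k + 9 and B=k**2 + 8*k + 16, with C=1.
Solve (k**2 + 6*k + 9)·f(k+1) − (k**2 + 6*k + 9)·f(k) = 1.
Degrees (2,2,0) ⇒ d ≤ 0.
f = c0 ⇒ A·f(k+1) − B(k−1)·f(k) − C = -1. The system {-1 = 0} is inconsistent; no antidifference.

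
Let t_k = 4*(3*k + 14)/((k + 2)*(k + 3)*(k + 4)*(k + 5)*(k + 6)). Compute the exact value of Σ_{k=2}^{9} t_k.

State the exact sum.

The ratio is (k + 2)*(3*k + 17)/((k + 7)*(3*k + 14)).
So A=k + 2 and B=k + 7, with C=k + 14/3.
Need (k + 2)·f(k+1) − (k + 6)·f(k) = k + 14/3.
deg f ≤ 4 (via 1,1,1).
Solve for f: f(k) = k*(k + 4)*(k**2 + 10*k + 31)/90 (degree 4 ≤ 4).
R(k) = B(k−1)·f(k)/C(k) = k*(k + 4)*(k + 6)*(k**2 + 10*k + 31)/(30*(3*k + 14)); s_k = R·t_k = 2*k*(k**2 + 10*k + 31)/(15*(k**3 + 10*k**2 + 31*k + 30)).
s_(k+1) − s_k = 4*(3*k + 14)/(k**5 + 20*k**4 + 155*k**3 + 580*k**2 + 1044*k + 720) = t_k.
Σ_(k=2)^(9) t_k = s_(10) − s_(2) = 77/585 − (11/105) = 22/819.

Σ = 22/819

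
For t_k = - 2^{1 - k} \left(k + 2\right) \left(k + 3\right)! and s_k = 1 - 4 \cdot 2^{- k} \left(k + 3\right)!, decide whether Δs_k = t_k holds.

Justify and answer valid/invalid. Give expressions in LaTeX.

s_(k+1) = -4*2**(-k - 1)*factorial(k + 4) + 1
s_(k+1) − s_k = -2**(1 - k)*(k + 2)*factorial(k + 3)
(s_(k+1) − s_k) − t_k = 0

Valid — Δs_k = t_k.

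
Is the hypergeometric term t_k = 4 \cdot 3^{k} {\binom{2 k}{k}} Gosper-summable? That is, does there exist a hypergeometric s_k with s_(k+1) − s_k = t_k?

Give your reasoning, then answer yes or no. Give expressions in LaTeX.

t_(k+1)/t_k = 6*(2*k + 1)/(k + 1).
Gosper form: A/B · C(k+1)/C(k) with A=12*k + 6, B=k + 1, C=1.
Solve (12*k + 6)·f(k+1) − (k)·f(k) = 1.
Bound: deg f ≤ -1.
Negative degree bound (-1): no f exists, t_k not Gosper-summable.

No — key equation has no polynomial f.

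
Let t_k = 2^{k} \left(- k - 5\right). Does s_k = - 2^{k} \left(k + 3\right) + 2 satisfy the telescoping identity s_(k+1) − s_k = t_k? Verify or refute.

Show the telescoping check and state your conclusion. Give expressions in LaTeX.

Valid — Δs_k = t_k.

s_(k+1) = -2*2**k*(k + 4) + 2
s_(k+1) − s_k = 2**k*(-k - 5)
(s_(k+1) − s_k) − t_k = 0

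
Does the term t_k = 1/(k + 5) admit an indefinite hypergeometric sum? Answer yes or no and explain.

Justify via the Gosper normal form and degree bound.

No; the coefficient equations for f are inconsistent.

Step 1: r(k) = (k + 5)/(k + 6).
Take A(k)=k + 5, B(k)=k + 6, C(k)=1.
f must satisfy (k + 5)·f(k+1) − (k + 5)·f(k) = 1.
d = 0 from the (1,1,0) case.
f = c0 ⇒ A·f(k+1) − B(k−1)·f(k) − C = -1. The system {-1 = 0} is inconsistent; no antidifference.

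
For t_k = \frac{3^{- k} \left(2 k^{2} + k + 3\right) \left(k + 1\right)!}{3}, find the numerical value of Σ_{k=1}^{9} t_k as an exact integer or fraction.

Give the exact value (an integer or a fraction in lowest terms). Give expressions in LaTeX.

Σ = 3449114/243

Ratio r(k) = (k + 2)*(k + 2*(k + 1)**2 + 4)/(3*(2*k**2 + k + 3)).
Take A(k)=k/3 + 2/3, B(k)=1, C(k)=k**2 + k/2 + 3/2.
Set up (k/3 + 2/3)·f(k+1) − (1)·f(k) − (k**2 + k/2 + 3/2) = 0.
deg f ≤ 1 (via 1,0,2).
Solving with deg f ≤ 1: f(k) = 3*(2*k + 1)/2.
Get s_k = R·t_k = (2*k + 1)*factorial(k + 1)/3**k with R(k) = B(k−1)f(k)/C(k) = 3*(2*k + 1)/(2*k**2 + k + 3).
Check: Δs_k = (2*k**2 + k + 3)*factorial(k + 1)/(3*3**k). ✓
Telescoping: Σ = s_(10) − s_(1) = 3449600/243 − (2) = 3449114/243.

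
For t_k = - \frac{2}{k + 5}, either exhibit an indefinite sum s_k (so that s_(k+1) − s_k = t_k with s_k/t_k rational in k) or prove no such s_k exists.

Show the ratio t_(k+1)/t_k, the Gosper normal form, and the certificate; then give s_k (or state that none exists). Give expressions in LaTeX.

not Gosper-summable; s_k does not exist

Step 1: r(k) = (k + 5)/(k + 6).
Factor: A=k + 5; B=k + 6; C=1.
f must satisfy (k + 5)·f(k+1) − (k + 5)·f(k) = 1.
From deg A=1, deg B=1, deg C=0: d=0.
Write f(k) = c0. Then LHS − RHS = -1, requiring -1 = 0: contradictory. No certificate.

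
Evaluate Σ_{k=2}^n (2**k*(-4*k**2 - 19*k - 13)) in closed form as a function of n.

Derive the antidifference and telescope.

Step 1: r(k) = 2*(4*k**2 + 27*k + 36)/(4*k**2 + 19*k + 13).
Normal form (A,B,C) = (2, 1, k**2 + 19*k/4 + 13/4).
f must satisfy (2)·f(k+1) − (1)·f(k) = k**2 + 19*k/4 + 13/4.
deg f ≤ 2 (via 0,0,2).
Coefficient equations give f(k) = (k + 1)*(4*k - 1)/4.
R(k) = B(k−1)·f(k)/C(k) = (k + 1)*(4*k - 1)/(4*k**2 + 19*k + 13); s_k = R·t_k = 2**k*(-4*k**2 - 3*k + 1).
Check: Δs_k = 2**k*(-4*k**2 - 19*k - 13). ✓
Evaluate: s_(n+1) = 2**(n + 1)*(-4*n**2 - 11*n - 6); subtract s_(2) = -84 ⇒ S(n) = -8*2**n*n**2 - 22*2**n*n - 12*2**n + 84.

S(n) = -8*2**n*n**2 - 22*2**n*n - 12*2**n + 84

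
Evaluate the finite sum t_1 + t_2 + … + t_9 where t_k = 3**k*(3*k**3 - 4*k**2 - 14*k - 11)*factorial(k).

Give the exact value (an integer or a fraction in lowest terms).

Σ = 12642343660812

r(k) = 3*(3*k**4 + 8*k**3 - 8*k**2 - 39*k - 26)/(3*k**3 - 4*k**2 - 14*k - 11) after simplifying.
Factor: A=3*k + 3; B=1; C=k**3 - 4*k**2/3 - 14*k/3 - 11/3.
Key eq: (3*k + 3)·f(k+1) = (1)·f(k) + (k**3 - 4*k**2/3 - 14*k/3 - 11/3).
From deg A=1, deg B=0, deg C=3: d=2.
Solving with deg f ≤ 2: f(k) = (k**2 - 4*k - 1)/3.
Get s_k = R·t_k = 3**k*(k**2 - 4*k - 1)*factorial(k) with R(k) = B(k−1)f(k)/C(k) = (k**2 - 4*k - 1)/(3*k**3 - 4*k**2 - 14*k - 11).
Verify: 3**k*(3*k**3 - 4*k**2 - 14*k - 11)*factorial(k) matches t_k.
Evaluate s at k=10 and k=1: 12642343660800 and -12; difference 12642343660812.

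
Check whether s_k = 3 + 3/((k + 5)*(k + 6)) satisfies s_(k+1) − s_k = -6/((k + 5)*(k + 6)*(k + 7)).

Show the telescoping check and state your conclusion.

valid (s_(k+1) − s_k reduces to t_k)

s_(k+1) = 3 + 3/((k + 6)*(k + 7))
s_(k+1) − s_k = -6/(k**3 + 18*k**2 + 107*k + 210)
(s_(k+1) − s_k) − t_k = 0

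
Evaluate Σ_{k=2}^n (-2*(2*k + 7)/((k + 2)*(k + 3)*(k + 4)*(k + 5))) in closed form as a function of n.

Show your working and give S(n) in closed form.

Ratio r(k) = (k + 2)*(2*k + 9)/((k + 6)*(2*k + 7)).
A = k + 2, B = k + 6, C = k + 7/2.
Set up (k + 2)·f(k+1) − (k + 5)·f(k) − (k + 7/2) = 0.
Bound: deg f ≤ 3.
Solving with deg f ≤ 3: f(k) = k*(k + 3)*(k + 6)/16.
Then R = B(k−1)f/C = k*(k + 3)*(k + 5)*(k + 6)/(8*(2*k + 7)), so s_k = R(k)·t_k = k*(-k - 6)/(4*(k**2 + 6*k + 8)).
Δs = 2*(-2*k - 7)/(k**4 + 14*k**3 + 71*k**2 + 154*k + 120), as required.
s_(n+1) = (-n**2 - 8*n - 7)/(4*(n**2 + 8*n + 15)) and s_(2) = -1/6, so S(n) = (-n**2 - 8*n + 9)/(12*(n**2 + 8*n + 15)).

S(n) = (-n**2 - 8*n + 9)/(12*(n**2 + 8*n + 15))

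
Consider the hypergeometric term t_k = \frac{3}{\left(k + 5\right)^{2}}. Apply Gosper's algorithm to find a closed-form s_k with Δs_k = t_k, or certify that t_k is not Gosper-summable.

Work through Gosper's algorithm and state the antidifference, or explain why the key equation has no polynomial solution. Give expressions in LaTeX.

none (Gosper's algorithm certifies no s_k)

r(k) = (k + 5)**2/(k + 6)**2 after simplifying.
Normal form (A,B,C) = (k**2 + 10*k + 25, k**2 + 12*k + 36, 1).
Solve (k**2 + 10*k + 25)·f(k+1) − (k**2 + 10*k + 25)·f(k) = 1.
Bound: deg f ≤ 0.
f = c0 ⇒ A·f(k+1) − B(k−1)·f(k) − C = -1. The system {-1 = 0} is inconsistent; no antidifference.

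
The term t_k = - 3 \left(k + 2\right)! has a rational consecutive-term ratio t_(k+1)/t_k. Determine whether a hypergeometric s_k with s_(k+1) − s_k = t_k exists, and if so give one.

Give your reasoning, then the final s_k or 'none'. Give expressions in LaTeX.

not Gosper-summable; s_k does not exist

The ratio is k + 3.
A = k + 3, B = 1, C = 1.
Key eq: (k + 3)·f(k+1) = (1)·f(k) + (1).
From deg A=1, deg B=0, deg C=0: d=-1.
deg f ≤ -1 is impossible — no certificate.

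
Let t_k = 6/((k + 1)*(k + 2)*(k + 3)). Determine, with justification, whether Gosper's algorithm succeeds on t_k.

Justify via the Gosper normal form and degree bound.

Ratio r(k) = (k + 1)/(k + 4).
Normal form (A,B,C) = (k + 1, k + 4, 1).
f must satisfy (k + 1)·f(k+1) − (k + 3)·f(k) = 1.
d = 2 from the (1,1,0) case.
A polynomial solution: f(k) = k*(k + 3)/4.
Get s_k = R·t_k = 3*k*(k + 3)/(2*(k + 1)*(k + 2)) with R(k) = B(k−1)f(k)/C(k) = k*(k + 3)**2/4.
s_(k+1) − s_k = 6/(k**3 + 6*k**2 + 11*k + 6) = t_k.

Yes. s_k = 3*k*(k + 3)/(2*(k + 1)*(k + 2)).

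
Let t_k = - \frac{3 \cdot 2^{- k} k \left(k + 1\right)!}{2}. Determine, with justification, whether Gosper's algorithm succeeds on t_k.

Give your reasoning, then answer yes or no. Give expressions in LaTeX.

Yes. s_k = - 3 \cdot 2^{- k} \left(k + 1\right)!.

Ratio r(k) = (k + 1)*(k + 2)/(2*k).
Normal form (A,B,C) = (k/2 + 1, 1, k).
f must satisfy (k/2 + 1)·f(k+1) − (1)·f(k) = k.
deg f ≤ 0 (via 1,0,1).
A polynomial solution: f(k) = 2.
R(k) = B(k−1)·f(k)/C(k) = 2/k; s_k = R·t_k = -3*factorial(k + 1)/2**k.
Check: Δs_k = -3*k*factorial(k + 1)/(2*2**k). ✓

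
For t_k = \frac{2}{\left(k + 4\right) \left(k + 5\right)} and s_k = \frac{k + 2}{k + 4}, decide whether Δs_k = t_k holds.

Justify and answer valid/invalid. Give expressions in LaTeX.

s_(k+1) = (k + 3)/(k + 5)
s_(k+1) − s_k = 2/(k**2 + 9*k + 20)
(s_(k+1) − s_k) − t_k = 0

valid (s_(k+1) − s_k reduces to t_k)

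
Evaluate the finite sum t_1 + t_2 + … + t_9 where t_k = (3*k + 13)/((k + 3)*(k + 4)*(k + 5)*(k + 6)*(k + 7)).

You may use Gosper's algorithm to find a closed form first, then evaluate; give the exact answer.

Σ = 41/7280

r(k) = (k + 3)*(3*k + 16)/((k + 8)*(3*k + 13)) after simplifying.
Factor: A=k + 3; B=k + 8; C=k + 13/3.
Key eq: (k + 3)·f(k+1) = (k + 7)·f(k) + (k + 13/3).
deg f ≤ 4 (via 1,1,1).
Solving with deg f ≤ 4: f(k) = k*(k + 4)*(k**2 + 14*k + 63)/270.
R(k) = B(k−1)·f(k)/C(k) = k*(k + 4)*(k + 7)*(k**2 + 14*k + 63)/(90*(3*k + 13)); s_k = R·t_k = k*(k**2 + 14*k + 63)/(90*(k**3 + 14*k**2 + 63*k + 90)).
Δs = (3*k + 13)/(k**5 + 25*k**4 + 245*k**3 + 1175*k**2 + 2754*k + 2520), as required.
Sum = s_(10) − s_(1); s_(10) = 101/9360, s_(1) = 13/2520 ⇒ 41/7280.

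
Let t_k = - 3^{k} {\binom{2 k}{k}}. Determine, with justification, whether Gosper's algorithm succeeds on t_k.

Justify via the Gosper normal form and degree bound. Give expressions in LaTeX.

Step 1: r(k) = 6*(2*k + 1)/(k + 1).
Normal form (A,B,C) = (12*k + 6, k + 1, 1).
f must satisfy (12*k + 6)·f(k+1) − (k)·f(k) = 1.
d = -1 from the (1,1,0) case.
deg f ≤ -1 is impossible — no certificate.

No. Not Gosper-summable.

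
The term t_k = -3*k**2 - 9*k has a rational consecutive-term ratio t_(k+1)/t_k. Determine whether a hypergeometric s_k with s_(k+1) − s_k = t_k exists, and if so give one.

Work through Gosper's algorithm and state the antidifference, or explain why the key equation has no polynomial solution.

Compute t_(k+1)/t_k: get (k**2 + 5*k + 4)/(k*(k + 3)).
A = 1, B = 1, C = k**2 + 3*k.
f must satisfy (1)·f(k+1) − (1)·f(k) = k**2 + 3*k.
Degrees (0,0,2) ⇒ d ≤ 3.
A polynomial solution: f(k) = k*(k - 1)*(k + 4)/3.
Then R = B(k−1)f/C = (k - 1)*(k + 4)/(3*(k + 3)), so s_k = R(k)·t_k = k*(-k**2 - 3*k + 4).
Check: Δs_k = 3*k*(-k - 3). ✓

s_k = k*(-k**2 - 3*k + 4)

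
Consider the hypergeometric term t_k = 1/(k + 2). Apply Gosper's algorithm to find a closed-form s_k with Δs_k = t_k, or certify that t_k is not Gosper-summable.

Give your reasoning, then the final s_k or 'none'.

Compute t_(k+1)/t_k: get (k + 2)/(k + 3).
Take A(k)=k + 2, B(k)=k + 3, C(k)=1.
f must satisfy (k + 2)·f(k+1) − (k + 2)·f(k) = 1.
Degrees (1,1,0) ⇒ d ≤ 0.
Put f(k) = c0: A·f(k+1) − B(k−1)·f(k) − C = -1; need -1 = 0 — inconsistent ⇒ no f, not summable.

no hypergeometric antidifference exists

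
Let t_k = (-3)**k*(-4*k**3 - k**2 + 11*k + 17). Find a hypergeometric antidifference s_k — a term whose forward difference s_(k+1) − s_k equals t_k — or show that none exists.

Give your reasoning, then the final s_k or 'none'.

s_k = (-3)**k*(k**3 - 2*k**2 - 2*k - 2)

Step 1: r(k) = 3*(-4*k**3 - 13*k**2 - 3*k + 23)/(4*k**3 + k**2 - 11*k - 17).
Normal form (A,B,C) = (-3, 1, k**3 + k**2/4 - 11*k/4 - 17/4).
Set up (-3)·f(k+1) − (1)·f(k) − (k**3 + k**2/4 - 11*k/4 - 17/4) = 0.
deg f ≤ 3 (via 0,0,3).
Solve for f: f(k) = -(k**3 - 2*k**2 - 2*k - 2)/4 (degree 3 ≤ 3).
So s_k = (B(k−1)f/C)·t_k = (-(k**3 - 2*k**2 - 2*k - 2)/(4*k**3 + k**2 - 11*k - 17))·t_k = (-3)**k*(k**3 - 2*k**2 - 2*k - 2).
s_(k+1) − s_k = (-3)**k*(-4*k**3 - k**2 + 11*k + 17) = t_k.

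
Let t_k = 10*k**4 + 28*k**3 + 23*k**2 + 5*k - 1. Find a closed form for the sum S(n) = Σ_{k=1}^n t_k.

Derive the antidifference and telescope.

S(n) = n*(2*n**4 + 12*n**3 + 25*n**2 + 21*n + 5)

t_(k+1)/t_k = (10*k**4 + 68*k**3 + 167*k**2 + 175*k + 65)/(10*k**4 + 28*k**3 + 23*k**2 + 5*k - 1).
Normal form (A,B,C) = (1, 1, k**4 + 14*k**3/5 + 23*k**2/10 + k/2 - 1/10).
Key eq: (1)·f(k+1) = (1)·f(k) + (k**4 + 14*k**3/5 + 23*k**2/10 + k/2 - 1/10).
Bound: deg f ≤ 5.
Solve for f: f(k) = k**2*(2*k**3 + 2*k**2 - 3*k - 2)/10 (degree 5 ≤ 5).
Get s_k = R·t_k = k**2*(2*k**3 + 2*k**2 - 3*k - 2) with R(k) = B(k−1)f(k)/C(k) = k**2*(2*k**3 + 2*k**2 - 3*k - 2)/(10*k**4 + 28*k**3 + 23*k**2 + 5*k - 1).
Δs = 10*k**4 + 28*k**3 + 23*k**2 + 5*k - 1, as required.
s_(n+1) = 2*n**5 + 12*n**4 + 25*n**3 + 21*n**2 + 5*n - 1 and s_(1) = -1, so S(n) = n*(2*n**4 + 12*n**3 + 25*n**2 + 21*n + 5).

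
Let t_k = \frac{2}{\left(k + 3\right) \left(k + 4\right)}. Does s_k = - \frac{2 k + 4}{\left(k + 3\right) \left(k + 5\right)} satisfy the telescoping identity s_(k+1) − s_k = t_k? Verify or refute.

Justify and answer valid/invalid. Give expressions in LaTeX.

s_(k+1) = 2*(-k - 3)/((k + 4)*(k + 6))
s_(k+1) − s_k = 2*(k**2 + 5*k + 3)/(k**4 + 18*k**3 + 119*k**2 + 342*k + 360)
(s_(k+1) − s_k) − t_k = 6*(-2*k - 9)/(k**4 + 18*k**3 + 119*k**2 + 342*k + 360)

Invalid: residual \frac{6 \left(- 2 k - 9\right)}{k^{4} + 18 k^{3} + 119 k^{2} + 342 k + 360} ≠ 0.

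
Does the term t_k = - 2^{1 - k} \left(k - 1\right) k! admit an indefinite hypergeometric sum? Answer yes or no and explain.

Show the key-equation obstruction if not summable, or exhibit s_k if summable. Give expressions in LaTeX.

r(k) = k*(k + 1)/(2*(k - 1)) after simplifying.
A = k/2 + 1/2, B = 1, C = k - 1.
Key eq: (k/2 + 1/2)·f(k+1) = (1)·f(k) + (k - 1).
d = 0 from the (1,0,1) case.
Match coefficients ⇒ f(k) = 2.
Then R = B(k−1)f/C = 2/(k - 1), so s_k = R(k)·t_k = -2**(2 - k)*factorial(k).
Check: Δs_k = -2**(1 - k)*(k - 1)*factorial(k). ✓

Yes. s_k = - 2^{2 - k} k!.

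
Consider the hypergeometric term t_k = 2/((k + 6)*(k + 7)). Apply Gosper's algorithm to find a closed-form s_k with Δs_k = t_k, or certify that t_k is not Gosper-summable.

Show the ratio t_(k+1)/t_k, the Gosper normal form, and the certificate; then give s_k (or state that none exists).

The ratio is (k + 6)/(k + 8).
So A=k + 6 and B=k + 8, with C=1.
f must satisfy (k + 6)·f(k+1) − (k + 7)·f(k) = 1.
Degrees (1,1,0) ⇒ d ≤ 1.
Solving with deg f ≤ 1: f(k) = k/6.
Then R = B(k−1)f/C = k*(k + 7)/6, so s_k = R(k)·t_k = k/(3*(k + 6)).
Verify: 2/(k**2 + 13*k + 42) matches t_k.

s_k = k/(3*(k + 6))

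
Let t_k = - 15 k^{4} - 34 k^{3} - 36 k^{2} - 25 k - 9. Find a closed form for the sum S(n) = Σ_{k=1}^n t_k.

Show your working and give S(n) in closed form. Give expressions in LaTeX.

S(n) = n \left(- 3 n^{4} - 16 n^{3} - 34 n^{2} - 39 n - 27\right)

Ratio r(k) = (15*k**4 + 94*k**3 + 228*k**2 + 259*k + 119)/(15*k**4 + 34*k**3 + 36*k**2 + 25*k + 9).
Normal form (A,B,C) = (1, 1, k**4 + 34*k**3/15 + 12*k**2/5 + 5*k/3 + 3/5).
Solve (1)·f(k+1) − (1)·f(k) = k**4 + 34*k**3/15 + 12*k**2/5 + 5*k/3 + 3/5.
deg f ≤ 5 (via 0,0,4).
Coefficient equations give f(k) = k*(3*k**4 + k**3 + 3*k + 2)/15.
Get s_k = R·t_k = k*(-3*k**4 - k**3 - 3*k - 2) with R(k) = B(k−1)f(k)/C(k) = k*(3*k**4 + k**3 + 3*k + 2)/(15*k**4 + 34*k**3 + 36*k**2 + 25*k + 9).
s_(k+1) − s_k = -15*k**4 - 34*k**3 - 36*k**2 - 25*k - 9 = t_k.
Telescope: S(n) = s_(n+1) − s_(1) = -3*n**5 - 16*n**4 - 34*n**3 - 39*n**2 - 27*n - 9 − (-9) = n*(-3*n**4 - 16*n**3 - 34*n**2 - 39*n - 27).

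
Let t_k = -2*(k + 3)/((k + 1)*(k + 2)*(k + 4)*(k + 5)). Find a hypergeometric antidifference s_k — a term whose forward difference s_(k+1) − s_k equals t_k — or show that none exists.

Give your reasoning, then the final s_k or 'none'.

r(k) = (k + 1)*(k + 4)**2/((k + 3)**2*(k + 6)) after simplifying.
A = k + 1, B = k + 6, C = k**2 + 6*k + 9.
Solve (k + 1)·f(k+1) − (k + 5)·f(k) = k**2 + 6*k + 9.
Bound: deg f ≤ 4.
Coefficient equations give f(k) = k*(k + 2)*(k + 3)*(k + 5)/8.
R(k) = B(k−1)·f(k)/C(k) = k*(k + 2)*(k + 5)**2/(8*(k + 3)); s_k = R·t_k = k*(-k - 5)/(4*(k**2 + 5*k + 4)).
Check: Δs_k = 2*(-k - 3)/(k**4 + 12*k**3 + 49*k**2 + 78*k + 40). ✓

s_k = k*(-k - 5)/(4*(k**2 + 5*k + 4))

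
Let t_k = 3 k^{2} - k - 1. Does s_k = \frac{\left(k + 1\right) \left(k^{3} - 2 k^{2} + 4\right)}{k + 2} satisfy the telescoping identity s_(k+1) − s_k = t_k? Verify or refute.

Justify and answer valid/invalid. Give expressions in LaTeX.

Invalid: residual \frac{- 2 k^{3} - 7 k^{2} + 3 k + 6}{k^{2} + 5 k + 6} ≠ 0.

s_(k+1) = (k**4 + 3*k**3 + k**2 + k + 6)/(k + 3)
s_(k+1) − s_k = k*(3*k**3 + 12*k**2 + 5*k - 8)/(k**2 + 5*k + 6)
(s_(k+1) − s_k) − t_k = (-2*k**3 - 7*k**2 + 3*k + 6)/(k**2 + 5*k + 6)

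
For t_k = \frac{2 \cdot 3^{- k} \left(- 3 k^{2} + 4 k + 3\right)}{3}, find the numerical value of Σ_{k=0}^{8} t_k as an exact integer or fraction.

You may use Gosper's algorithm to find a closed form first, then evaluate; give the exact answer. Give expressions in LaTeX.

Σ = 39598/19683

r(k) = (3*k**2 + 2*k - 4)/(3*(3*k**2 - 4*k - 3)) after simplifying.
Gosper form: A/B · C(k+1)/C(k) with A=1/3, B=1, C=k**2 - 4*k/3 - 1.
Need (1/3)·f(k+1) − (1)·f(k) = k**2 - 4*k/3 - 1.
deg f ≤ 2 (via 0,0,2).
Solving with deg f ≤ 2: f(k) = -(k - 1)*(3*k + 2)/2.
Get s_k = R·t_k = (3*k**2 - k - 2)/3**k with R(k) = B(k−1)f(k)/C(k) = -3*(k - 1)*(3*k + 2)/(2*(3*k**2 - 4*k - 3)).
Δs = 2*(-3*k**2 + 4*k + 3)/(3*3**k), as required.
Σ_(k=0)^(8) t_k = s_(9) − s_(0) = 232/19683 − (-2) = 39598/19683.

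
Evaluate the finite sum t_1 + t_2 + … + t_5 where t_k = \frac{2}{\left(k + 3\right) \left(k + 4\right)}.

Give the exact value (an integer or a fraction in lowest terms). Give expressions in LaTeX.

Σ = 5/18

r(k) = (k + 3)/(k + 5) after simplifying.
Factor: A=k + 3; B=k + 5; C=1.
f must satisfy (k + 3)·f(k+1) − (k + 4)·f(k) = 1.
Degrees (1,1,0) ⇒ d ≤ 1.
A polynomial solution: f(k) = k/3.
Get s_k = R·t_k = 2*k/(3*(k + 3)) with R(k) = B(k−1)f(k)/C(k) = k*(k + 4)/3.
Check: Δs_k = 2/(k**2 + 7*k + 12). ✓
Telescoping: Σ = s_(6) − s_(1) = 4/9 − (1/6) = 5/18.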